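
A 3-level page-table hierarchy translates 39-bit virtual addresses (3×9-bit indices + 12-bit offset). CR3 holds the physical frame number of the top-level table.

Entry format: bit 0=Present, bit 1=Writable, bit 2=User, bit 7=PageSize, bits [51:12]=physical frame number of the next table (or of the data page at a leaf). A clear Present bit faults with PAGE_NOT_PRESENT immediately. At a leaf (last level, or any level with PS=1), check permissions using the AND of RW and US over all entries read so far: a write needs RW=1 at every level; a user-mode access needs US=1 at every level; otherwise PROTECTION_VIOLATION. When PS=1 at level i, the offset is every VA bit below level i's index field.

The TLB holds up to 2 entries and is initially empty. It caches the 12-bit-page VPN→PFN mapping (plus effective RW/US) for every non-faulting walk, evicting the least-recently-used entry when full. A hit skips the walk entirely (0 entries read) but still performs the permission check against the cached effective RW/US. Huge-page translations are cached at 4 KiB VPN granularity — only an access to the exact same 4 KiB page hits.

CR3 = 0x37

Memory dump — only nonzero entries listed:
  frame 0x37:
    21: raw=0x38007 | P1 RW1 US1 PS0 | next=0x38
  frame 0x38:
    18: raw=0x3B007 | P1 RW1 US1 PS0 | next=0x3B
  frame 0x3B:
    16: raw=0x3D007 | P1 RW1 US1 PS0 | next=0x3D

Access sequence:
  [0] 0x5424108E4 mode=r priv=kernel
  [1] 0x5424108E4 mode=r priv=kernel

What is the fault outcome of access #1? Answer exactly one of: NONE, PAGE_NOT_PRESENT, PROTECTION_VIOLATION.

Per-access translation:
#0 VA=0x5424108E4 (r,kernel):
  [0] read 0x37 idx=21: raw=0x38007 flags P=1 W=1 U=1 S=0
  [1] read 0x38 idx=18: raw=0x3B007 flags P=1 W=1 U=1 S=0
  [2] read 0x3B idx=16: raw=0x3D007 flags P=1 W=1 U=1 S=0
  ✓ 0x3D8E4  — 3 lookups
#1 VA=0x5424108E4 (r,kernel):
  TLB hit vpn=0x542410 → PA=0x3D8E4

Access #1 fault: NONE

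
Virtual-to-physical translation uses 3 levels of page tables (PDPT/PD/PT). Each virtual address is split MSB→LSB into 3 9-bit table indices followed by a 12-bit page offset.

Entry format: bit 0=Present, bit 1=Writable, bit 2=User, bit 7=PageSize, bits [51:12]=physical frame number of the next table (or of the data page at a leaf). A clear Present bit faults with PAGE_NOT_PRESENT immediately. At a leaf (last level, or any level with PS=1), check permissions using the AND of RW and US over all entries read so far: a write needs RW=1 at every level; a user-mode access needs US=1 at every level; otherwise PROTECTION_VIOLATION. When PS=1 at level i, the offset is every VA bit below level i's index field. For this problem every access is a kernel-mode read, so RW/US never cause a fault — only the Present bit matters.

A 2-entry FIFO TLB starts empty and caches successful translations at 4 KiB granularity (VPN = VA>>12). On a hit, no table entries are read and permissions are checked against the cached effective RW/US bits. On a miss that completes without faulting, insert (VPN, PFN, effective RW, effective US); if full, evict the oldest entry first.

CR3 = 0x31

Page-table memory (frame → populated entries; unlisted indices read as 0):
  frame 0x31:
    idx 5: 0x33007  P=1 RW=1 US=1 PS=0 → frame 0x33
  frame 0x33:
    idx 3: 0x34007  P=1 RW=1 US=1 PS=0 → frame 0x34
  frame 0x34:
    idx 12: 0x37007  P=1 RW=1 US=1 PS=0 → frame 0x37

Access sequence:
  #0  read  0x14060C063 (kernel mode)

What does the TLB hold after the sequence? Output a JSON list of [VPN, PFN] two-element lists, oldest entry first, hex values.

Walk each access:
#0 VA=0x14060C063 (r,kernel):
  L0 @0x31[5] → 0x33007  P=1,RW=1,US=1,PS=0
  L1 @0x33[3] → 0x34007  P=1,RW=1,US=1,PS=0
  L2 @0x34[12] → 0x37007  P=1,RW=1,US=1,PS=0
  ✓ 0x37063  — 3 lookups

TLB: [["0x14060C", "0x37"]]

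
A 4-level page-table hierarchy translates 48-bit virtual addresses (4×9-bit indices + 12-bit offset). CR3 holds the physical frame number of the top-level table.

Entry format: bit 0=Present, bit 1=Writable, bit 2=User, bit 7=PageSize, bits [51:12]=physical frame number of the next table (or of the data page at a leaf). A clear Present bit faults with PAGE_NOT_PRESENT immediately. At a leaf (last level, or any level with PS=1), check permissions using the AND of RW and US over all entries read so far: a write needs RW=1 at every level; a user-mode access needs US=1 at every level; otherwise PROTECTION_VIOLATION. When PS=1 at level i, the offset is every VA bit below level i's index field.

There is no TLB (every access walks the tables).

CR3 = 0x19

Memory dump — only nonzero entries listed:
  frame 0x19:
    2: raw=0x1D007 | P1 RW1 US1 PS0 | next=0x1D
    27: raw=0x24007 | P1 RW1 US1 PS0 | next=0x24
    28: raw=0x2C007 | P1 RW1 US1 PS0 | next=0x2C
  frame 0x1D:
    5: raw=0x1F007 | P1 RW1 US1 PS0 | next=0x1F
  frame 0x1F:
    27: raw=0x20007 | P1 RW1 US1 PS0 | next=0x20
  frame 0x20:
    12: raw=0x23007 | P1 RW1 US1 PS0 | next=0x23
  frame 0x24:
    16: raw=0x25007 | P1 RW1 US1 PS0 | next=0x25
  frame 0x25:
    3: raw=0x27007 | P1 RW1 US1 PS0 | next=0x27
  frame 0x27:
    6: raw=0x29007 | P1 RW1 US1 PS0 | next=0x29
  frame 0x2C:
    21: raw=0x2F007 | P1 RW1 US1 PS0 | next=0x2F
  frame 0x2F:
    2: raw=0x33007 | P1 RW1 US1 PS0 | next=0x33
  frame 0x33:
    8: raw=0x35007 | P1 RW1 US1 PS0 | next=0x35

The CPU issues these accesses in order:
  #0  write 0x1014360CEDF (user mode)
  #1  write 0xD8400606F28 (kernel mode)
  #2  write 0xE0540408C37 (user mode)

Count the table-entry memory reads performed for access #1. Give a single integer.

Per-access translation:
#0 VA=0x1014360CEDF (w,user):
  [0] read 0x19 idx=2: raw=0x1D007 flags P=1 W=1 U=1 S=0
  [1] read 0x1D idx=5: raw=0x1F007 flags P=1 W=1 U=1 S=0
  [2] read 0x1F idx=27: raw=0x20007 flags P=1 W=1 U=1 S=0
  [3] read 0x20 idx=12: raw=0x23007 flags P=1 W=1 U=1 S=0
  → PA=0x23EDF  (4 entries read)
#1 VA=0xD8400606F28 (w,kernel):
  [0] read 0x19 idx=27: raw=0x24007 flags P=1 W=1 U=1 S=0
  [1] read 0x24 idx=16: raw=0x25007 flags P=1 W=1 U=1 S=0
  [2] read 0x25 idx=3: raw=0x27007 flags P=1 W=1 U=1 S=0
  [3] read 0x27 idx=6: raw=0x29007 flags P=1 W=1 U=1 S=0
  → PA=0x29F28  (4 entries read)
#2 VA=0xE0540408C37 (w,user):
  [0] read 0x19 idx=28: raw=0x2C007 flags P=1 W=1 U=1 S=0
  [1] read 0x2C idx=21: raw=0x2F007 flags P=1 W=1 U=1 S=0
  [2] read 0x2F idx=2: raw=0x33007 flags P=1 W=1 U=1 S=0
  [3] read 0x33 idx=8: raw=0x35007 flags P=1 W=1 U=1 S=0
  → PA=0x35C37  (4 entries read)

Entries read for #1: 4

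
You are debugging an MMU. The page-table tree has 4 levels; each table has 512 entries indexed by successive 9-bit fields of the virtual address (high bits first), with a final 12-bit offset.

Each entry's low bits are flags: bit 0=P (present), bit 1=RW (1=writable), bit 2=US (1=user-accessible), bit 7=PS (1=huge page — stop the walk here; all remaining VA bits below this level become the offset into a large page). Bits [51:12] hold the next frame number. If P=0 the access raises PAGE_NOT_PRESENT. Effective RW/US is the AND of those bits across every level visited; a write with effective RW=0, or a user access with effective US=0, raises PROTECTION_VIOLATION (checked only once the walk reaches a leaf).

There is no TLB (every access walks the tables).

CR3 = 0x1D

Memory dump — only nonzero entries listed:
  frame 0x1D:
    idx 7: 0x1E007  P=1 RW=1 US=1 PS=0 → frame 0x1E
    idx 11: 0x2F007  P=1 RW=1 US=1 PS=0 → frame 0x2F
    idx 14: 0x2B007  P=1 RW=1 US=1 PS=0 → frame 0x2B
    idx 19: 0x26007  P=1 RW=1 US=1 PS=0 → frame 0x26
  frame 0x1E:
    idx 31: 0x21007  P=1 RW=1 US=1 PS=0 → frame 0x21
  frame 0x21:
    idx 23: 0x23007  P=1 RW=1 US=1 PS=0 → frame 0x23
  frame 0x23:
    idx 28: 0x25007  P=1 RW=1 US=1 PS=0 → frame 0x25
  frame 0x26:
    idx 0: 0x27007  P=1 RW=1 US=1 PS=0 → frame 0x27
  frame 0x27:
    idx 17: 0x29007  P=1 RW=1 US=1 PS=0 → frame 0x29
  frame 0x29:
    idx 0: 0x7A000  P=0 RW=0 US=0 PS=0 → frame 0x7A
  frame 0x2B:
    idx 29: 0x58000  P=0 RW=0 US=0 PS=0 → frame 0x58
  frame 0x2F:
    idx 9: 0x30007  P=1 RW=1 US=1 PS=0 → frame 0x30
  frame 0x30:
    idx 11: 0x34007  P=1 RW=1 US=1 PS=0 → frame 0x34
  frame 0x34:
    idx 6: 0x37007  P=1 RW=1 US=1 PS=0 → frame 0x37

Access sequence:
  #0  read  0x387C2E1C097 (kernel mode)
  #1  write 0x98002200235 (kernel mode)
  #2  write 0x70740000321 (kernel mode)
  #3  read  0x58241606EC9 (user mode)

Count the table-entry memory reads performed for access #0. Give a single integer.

Walk each access:
#0 VA=0x387C2E1C097 (r,kernel):
  lvl0: tbl 0x1D, slot 7 ⇒ 0x1E007 (P1/RW1/US1/PS0)
  lvl1: tbl 0x1E, slot 31 ⇒ 0x21007 (P1/RW1/US1/PS0)
  lvl2: tbl 0x21, slot 23 ⇒ 0x23007 (P1/RW1/US1/PS0)
  lvl3: tbl 0x23, slot 28 ⇒ 0x25007 (P1/RW1/US1/PS0)
  → PA=0x25097  (4 entries read)
#1 VA=0x98002200235 (w,kernel):
  lvl0: tbl 0x1D, slot 19 ⇒ 0x26007 (P1/RW1/US1/PS0)
  lvl1: tbl 0x26, slot 0 ⇒ 0x27007 (P1/RW1/US1/PS0)
  lvl2: tbl 0x27, slot 17 ⇒ 0x29007 (P1/RW1/US1/PS0)
  lvl3: tbl 0x29, slot 0 ⇒ 0x7A000 (P0/RW0/US0/PS0)
  ⇒ fault: PAGE_NOT_PRESENT  — 4 lookups
#2 VA=0x70740000321 (w,kernel):
  lvl0: tbl 0x1D, slot 14 ⇒ 0x2B007 (P1/RW1/US1/PS0)
  lvl1: tbl 0x2B, slot 29 ⇒ 0x58000 (P0/RW0/US0/PS0)
  ⇒ fault: PAGE_NOT_PRESENT  — 2 lookups
#3 VA=0x58241606EC9 (r,user):
  lvl0: tbl 0x1D, slot 11 ⇒ 0x2F007 (P1/RW1/US1/PS0)
  lvl1: tbl 0x2F, slot 9 ⇒ 0x30007 (P1/RW1/US1/PS0)
  lvl2: tbl 0x30, slot 11 ⇒ 0x34007 (P1/RW1/US1/PS0)
  lvl3: tbl 0x34, slot 6 ⇒ 0x37007 (P1/RW1/US1/PS0)
  → PA=0x37EC9  (4 entries read)

Entries read for #0: 4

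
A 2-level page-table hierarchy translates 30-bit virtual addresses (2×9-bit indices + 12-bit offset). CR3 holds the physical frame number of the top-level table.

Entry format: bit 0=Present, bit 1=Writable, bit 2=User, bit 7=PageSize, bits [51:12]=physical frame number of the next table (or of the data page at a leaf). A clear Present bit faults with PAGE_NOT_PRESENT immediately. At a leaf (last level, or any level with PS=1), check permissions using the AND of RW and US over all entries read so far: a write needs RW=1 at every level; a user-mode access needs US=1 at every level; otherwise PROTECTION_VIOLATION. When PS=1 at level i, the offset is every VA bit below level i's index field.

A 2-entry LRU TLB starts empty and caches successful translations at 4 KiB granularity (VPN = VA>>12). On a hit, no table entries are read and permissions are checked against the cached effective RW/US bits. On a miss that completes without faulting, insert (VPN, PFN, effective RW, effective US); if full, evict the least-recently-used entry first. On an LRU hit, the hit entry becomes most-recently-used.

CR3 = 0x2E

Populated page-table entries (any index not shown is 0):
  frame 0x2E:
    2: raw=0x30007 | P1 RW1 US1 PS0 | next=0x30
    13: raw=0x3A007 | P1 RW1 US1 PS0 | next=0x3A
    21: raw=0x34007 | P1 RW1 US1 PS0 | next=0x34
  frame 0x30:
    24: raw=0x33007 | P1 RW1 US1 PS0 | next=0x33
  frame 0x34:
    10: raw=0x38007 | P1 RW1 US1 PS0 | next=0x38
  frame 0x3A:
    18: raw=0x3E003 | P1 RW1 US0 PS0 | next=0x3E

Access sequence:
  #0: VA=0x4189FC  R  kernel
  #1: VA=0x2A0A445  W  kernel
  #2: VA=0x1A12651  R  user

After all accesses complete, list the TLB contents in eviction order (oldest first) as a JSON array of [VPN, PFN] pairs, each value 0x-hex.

Per-access translation:
#0 VA=0x4189FC (r,kernel):
  L0: frame=0x2E idx=2 entry=0x30007 [P=1 RW=1 US=1 PS=0]
  L1: frame=0x30 idx=24 entry=0x33007 [P=1 RW=1 US=1 PS=0]
  → PA=0x339FC  (2 entries read)
#1 VA=0x2A0A445 (w,kernel):
  L0: frame=0x2E idx=21 entry=0x34007 [P=1 RW=1 US=1 PS=0]
  L1: frame=0x34 idx=10 entry=0x38007 [P=1 RW=1 US=1 PS=0]
  → PA=0x38445  (2 entries read)
#2 VA=0x1A12651 (r,user):
  L0: frame=0x2E idx=13 entry=0x3A007 [P=1 RW=1 US=1 PS=0]
  L1: frame=0x3A idx=18 entry=0x3E003 [P=1 RW=1 US=0 PS=0]
  ⇒ fault: PROTECTION_VIOLATION  — 2 lookups

TLB: [["0x418", "0x33"], ["0x2A0A", "0x38"]]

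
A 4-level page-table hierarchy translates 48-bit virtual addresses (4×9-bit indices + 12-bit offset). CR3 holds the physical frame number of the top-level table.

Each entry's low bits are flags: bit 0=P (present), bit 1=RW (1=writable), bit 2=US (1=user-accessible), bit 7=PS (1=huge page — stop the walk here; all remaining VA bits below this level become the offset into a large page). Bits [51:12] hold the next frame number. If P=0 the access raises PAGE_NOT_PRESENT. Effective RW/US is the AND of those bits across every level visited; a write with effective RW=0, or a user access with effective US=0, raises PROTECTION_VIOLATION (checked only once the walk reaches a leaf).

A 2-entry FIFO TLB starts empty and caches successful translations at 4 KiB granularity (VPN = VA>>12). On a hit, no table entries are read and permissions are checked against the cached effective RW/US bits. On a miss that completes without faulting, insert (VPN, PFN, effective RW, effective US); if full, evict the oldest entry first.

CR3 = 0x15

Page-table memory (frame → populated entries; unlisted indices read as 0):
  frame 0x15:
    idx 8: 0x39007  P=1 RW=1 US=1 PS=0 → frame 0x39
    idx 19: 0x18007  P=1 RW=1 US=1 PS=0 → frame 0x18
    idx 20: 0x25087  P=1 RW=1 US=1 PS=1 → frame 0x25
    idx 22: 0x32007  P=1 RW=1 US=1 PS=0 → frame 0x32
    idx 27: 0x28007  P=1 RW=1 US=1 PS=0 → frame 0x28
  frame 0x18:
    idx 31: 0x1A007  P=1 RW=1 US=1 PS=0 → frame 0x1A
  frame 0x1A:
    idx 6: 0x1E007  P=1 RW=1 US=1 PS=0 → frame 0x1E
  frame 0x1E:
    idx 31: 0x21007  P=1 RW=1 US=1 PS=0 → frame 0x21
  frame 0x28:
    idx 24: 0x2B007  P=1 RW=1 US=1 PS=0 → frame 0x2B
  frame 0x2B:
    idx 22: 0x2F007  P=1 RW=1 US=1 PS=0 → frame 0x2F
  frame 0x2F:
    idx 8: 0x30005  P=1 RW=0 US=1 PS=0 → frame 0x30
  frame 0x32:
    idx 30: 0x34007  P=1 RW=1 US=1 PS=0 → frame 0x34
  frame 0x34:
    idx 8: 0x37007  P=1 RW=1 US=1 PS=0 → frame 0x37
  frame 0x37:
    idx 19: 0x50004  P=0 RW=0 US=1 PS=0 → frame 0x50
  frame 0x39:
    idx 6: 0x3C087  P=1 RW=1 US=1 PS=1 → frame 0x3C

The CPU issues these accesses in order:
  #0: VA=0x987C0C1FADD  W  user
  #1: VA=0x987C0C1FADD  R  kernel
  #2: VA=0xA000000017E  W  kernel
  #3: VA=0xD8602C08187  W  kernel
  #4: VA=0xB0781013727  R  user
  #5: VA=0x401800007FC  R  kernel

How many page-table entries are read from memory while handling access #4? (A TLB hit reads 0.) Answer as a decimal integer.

Trace:
#0 VA=0x987C0C1FADD (w,user):
  lvl0: tbl 0x15, slot 19 ⇒ 0x18007 (P1/RW1/US1/PS0)
  lvl1: tbl 0x18, slot 31 ⇒ 0x1A007 (P1/RW1/US1/PS0)
  lvl2: tbl 0x1A, slot 6 ⇒ 0x1E007 (P1/RW1/US1/PS0)
  lvl3: tbl 0x1E, slot 31 ⇒ 0x21007 (P1/RW1/US1/PS0)
  ✓ 0x21ADD  — 4 lookups
#1 VA=0x987C0C1FADD (r,kernel):
  TLB hit vpn=0x987C0C1F → PA=0x21ADD
#2 VA=0xA000000017E (w,kernel):
  lvl0: tbl 0x15, slot 20 ⇒ 0x25087 (P1/RW1/US1/PS1)
  ✓ 0x2517E (huge @L0)  — 1 lookups
#3 VA=0xD8602C08187 (w,kernel):
  lvl0: tbl 0x15, slot 27 ⇒ 0x28007 (P1/RW1/US1/PS0)
  lvl1: tbl 0x28, slot 24 ⇒ 0x2B007 (P1/RW1/US1/PS0)
  lvl2: tbl 0x2B, slot 22 ⇒ 0x2F007 (P1/RW1/US1/PS0)
  lvl3: tbl 0x2F, slot 8 ⇒ 0x30005 (P1/RW0/US1/PS0)
  ✗ PROTECTION_VIOLATION  [4 reads]
#4 VA=0xB0781013727 (r,user):
  lvl0: tbl 0x15, slot 22 ⇒ 0x32007 (P1/RW1/US1/PS0)
  lvl1: tbl 0x32, slot 30 ⇒ 0x34007 (P1/RW1/US1/PS0)
  lvl2: tbl 0x34, slot 8 ⇒ 0x37007 (P1/RW1/US1/PS0)
  lvl3: tbl 0x37, slot 19 ⇒ 0x50004 (P0/RW0/US1/PS0)
  ✗ PAGE_NOT_PRESENT  [4 reads]
#5 VA=0x401800007FC (r,kernel):
  lvl0: tbl 0x15, slot 8 ⇒ 0x39007 (P1/RW1/US1/PS0)
  lvl1: tbl 0x39, slot 6 ⇒ 0x3C087 (P1/RW1/US1/PS1)
  ✓ 0x3C7FC (huge @L1)  — 2 lookups

Entries read for #4: 4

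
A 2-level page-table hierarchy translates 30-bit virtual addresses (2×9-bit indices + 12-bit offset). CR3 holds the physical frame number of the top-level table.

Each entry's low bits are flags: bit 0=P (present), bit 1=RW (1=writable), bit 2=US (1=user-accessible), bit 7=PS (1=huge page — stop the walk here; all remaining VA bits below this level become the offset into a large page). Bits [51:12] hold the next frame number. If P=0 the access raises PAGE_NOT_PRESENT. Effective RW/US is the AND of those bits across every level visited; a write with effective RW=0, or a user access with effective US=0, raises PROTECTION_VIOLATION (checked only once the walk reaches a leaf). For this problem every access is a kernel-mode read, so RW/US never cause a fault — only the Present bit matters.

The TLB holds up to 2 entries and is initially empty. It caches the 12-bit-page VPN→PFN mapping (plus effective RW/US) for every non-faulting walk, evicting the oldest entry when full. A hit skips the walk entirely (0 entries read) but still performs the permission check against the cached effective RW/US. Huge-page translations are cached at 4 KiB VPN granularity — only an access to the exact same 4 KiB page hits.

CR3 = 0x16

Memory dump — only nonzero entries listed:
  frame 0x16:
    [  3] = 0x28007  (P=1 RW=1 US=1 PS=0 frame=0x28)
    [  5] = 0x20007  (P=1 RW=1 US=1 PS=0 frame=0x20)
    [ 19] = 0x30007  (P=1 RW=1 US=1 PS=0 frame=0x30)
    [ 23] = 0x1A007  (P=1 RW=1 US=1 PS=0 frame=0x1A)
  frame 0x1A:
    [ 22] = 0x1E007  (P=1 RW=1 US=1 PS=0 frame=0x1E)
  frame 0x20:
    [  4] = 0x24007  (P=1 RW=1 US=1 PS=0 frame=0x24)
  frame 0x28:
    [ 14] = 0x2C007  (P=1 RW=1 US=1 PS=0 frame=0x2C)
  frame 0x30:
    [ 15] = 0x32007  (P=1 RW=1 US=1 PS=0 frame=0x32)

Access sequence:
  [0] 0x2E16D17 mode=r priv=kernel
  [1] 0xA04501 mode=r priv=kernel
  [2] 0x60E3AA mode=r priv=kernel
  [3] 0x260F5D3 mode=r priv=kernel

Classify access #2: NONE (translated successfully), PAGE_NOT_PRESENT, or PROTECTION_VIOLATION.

Walk each access:
#0 VA=0x2E16D17 (r,kernel):
  L0 @0x16[23] → 0x1A007  P=1,RW=1,US=1,PS=0
  L1 @0x1A[22] → 0x1E007  P=1,RW=1,US=1,PS=0
  ⇒ phys 0x1ED17  [2 reads]
#1 VA=0xA04501 (r,kernel):
  L0 @0x16[5] → 0x20007  P=1,RW=1,US=1,PS=0
  L1 @0x20[4] → 0x24007  P=1,RW=1,US=1,PS=0
  ⇒ phys 0x24501  [2 reads]
#2 VA=0x60E3AA (r,kernel):
  L0 @0x16[3] → 0x28007  P=1,RW=1,US=1,PS=0
  L1 @0x28[14] → 0x2C007  P=1,RW=1,US=1,PS=0
  ⇒ phys 0x2C3AA  [2 reads]
#3 VA=0x260F5D3 (r,kernel):
  L0 @0x16[19] → 0x30007  P=1,RW=1,US=1,PS=0
  L1 @0x30[15] → 0x32007  P=1,RW=1,US=1,PS=0
  ⇒ phys 0x325D3  [2 reads]

Access #2 fault: NONE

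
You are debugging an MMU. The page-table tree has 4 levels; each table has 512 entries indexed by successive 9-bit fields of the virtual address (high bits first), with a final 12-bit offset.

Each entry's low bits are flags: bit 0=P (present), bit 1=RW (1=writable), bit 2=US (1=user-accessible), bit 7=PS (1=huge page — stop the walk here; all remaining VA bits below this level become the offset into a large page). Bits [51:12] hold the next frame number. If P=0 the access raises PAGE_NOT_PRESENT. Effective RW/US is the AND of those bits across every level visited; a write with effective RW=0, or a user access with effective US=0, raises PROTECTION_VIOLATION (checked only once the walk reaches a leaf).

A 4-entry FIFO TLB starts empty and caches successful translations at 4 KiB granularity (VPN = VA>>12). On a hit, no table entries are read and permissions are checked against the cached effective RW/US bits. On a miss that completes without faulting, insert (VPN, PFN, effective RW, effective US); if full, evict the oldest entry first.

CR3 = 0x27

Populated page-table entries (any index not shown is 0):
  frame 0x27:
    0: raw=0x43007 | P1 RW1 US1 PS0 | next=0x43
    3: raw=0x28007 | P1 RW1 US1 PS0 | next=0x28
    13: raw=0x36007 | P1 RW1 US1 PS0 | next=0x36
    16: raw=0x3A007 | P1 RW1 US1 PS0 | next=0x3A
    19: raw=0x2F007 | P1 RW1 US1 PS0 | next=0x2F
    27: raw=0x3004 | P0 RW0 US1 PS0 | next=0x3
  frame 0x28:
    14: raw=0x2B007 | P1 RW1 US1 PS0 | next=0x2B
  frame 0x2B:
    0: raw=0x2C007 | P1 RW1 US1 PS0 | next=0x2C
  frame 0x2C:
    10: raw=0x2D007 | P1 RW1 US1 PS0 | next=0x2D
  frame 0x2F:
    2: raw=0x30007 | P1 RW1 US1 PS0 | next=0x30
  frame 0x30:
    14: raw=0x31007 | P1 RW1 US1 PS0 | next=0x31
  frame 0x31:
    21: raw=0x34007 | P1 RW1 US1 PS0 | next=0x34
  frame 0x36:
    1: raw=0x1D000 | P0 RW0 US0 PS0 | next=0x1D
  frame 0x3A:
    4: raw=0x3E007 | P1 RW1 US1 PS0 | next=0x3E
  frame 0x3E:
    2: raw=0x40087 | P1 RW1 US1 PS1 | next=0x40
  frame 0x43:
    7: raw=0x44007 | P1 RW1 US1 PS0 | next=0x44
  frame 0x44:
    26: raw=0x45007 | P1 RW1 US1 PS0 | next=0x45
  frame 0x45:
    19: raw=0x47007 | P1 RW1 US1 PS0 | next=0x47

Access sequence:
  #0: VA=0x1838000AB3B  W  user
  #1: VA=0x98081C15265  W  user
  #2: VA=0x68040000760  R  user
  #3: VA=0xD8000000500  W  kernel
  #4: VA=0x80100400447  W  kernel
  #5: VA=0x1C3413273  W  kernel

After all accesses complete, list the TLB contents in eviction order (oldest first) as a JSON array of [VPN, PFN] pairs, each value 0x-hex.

Walk each access:
#0 VA=0x1838000AB3B (w,user):
  L0 @0x27[3] → 0x28007  P=1,RW=1,US=1,PS=0
  L1 @0x28[14] → 0x2B007  P=1,RW=1,US=1,PS=0
  L2 @0x2B[0] → 0x2C007  P=1,RW=1,US=1,PS=0
  L3 @0x2C[10] → 0x2D007  P=1,RW=1,US=1,PS=0
  ⇒ phys 0x2DB3B  [4 reads]
#1 VA=0x98081C15265 (w,user):
  L0 @0x27[19] → 0x2F007  P=1,RW=1,US=1,PS=0
  L1 @0x2F[2] → 0x30007  P=1,RW=1,US=1,PS=0
  L2 @0x30[14] → 0x31007  P=1,RW=1,US=1,PS=0
  L3 @0x31[21] → 0x34007  P=1,RW=1,US=1,PS=0
  ⇒ phys 0x34265  [4 reads]
#2 VA=0x68040000760 (r,user):
  L0 @0x27[13] → 0x36007  P=1,RW=1,US=1,PS=0
  L1 @0x36[1] → 0x1D000  P=0,RW=0,US=0,PS=0
  ⇒ fault: PAGE_NOT_PRESENT  — 2 lookups
#3 VA=0xD8000000500 (w,kernel):
  L0 @0x27[27] → 0x3004  P=0,RW=0,US=1,PS=0
  ⇒ fault: PAGE_NOT_PRESENT  — 1 lookups
#4 VA=0x80100400447 (w,kernel):
  L0 @0x27[16] → 0x3A007  P=1,RW=1,US=1,PS=0
  L1 @0x3A[4] → 0x3E007  P=1,RW=1,US=1,PS=0
  L2 @0x3E[2] → 0x40087  P=1,RW=1,US=1,PS=1
  ⇒ phys 0x40447 (huge @L2)  [3 reads]
#5 VA=0x1C3413273 (w,kernel):
  L0 @0x27[0] → 0x43007  P=1,RW=1,US=1,PS=0
  L1 @0x43[7] → 0x44007  P=1,RW=1,US=1,PS=0
  L2 @0x44[26] → 0x45007  P=1,RW=1,US=1,PS=0
  L3 @0x45[19] → 0x47007  P=1,RW=1,US=1,PS=0
  ⇒ phys 0x47273  [4 reads]

TLB: [["0x1838000A", "0x2D"], ["0x98081C15", "0x34"], ["0x80100400", "0x40"], ["0x1C3413", "0x47"]]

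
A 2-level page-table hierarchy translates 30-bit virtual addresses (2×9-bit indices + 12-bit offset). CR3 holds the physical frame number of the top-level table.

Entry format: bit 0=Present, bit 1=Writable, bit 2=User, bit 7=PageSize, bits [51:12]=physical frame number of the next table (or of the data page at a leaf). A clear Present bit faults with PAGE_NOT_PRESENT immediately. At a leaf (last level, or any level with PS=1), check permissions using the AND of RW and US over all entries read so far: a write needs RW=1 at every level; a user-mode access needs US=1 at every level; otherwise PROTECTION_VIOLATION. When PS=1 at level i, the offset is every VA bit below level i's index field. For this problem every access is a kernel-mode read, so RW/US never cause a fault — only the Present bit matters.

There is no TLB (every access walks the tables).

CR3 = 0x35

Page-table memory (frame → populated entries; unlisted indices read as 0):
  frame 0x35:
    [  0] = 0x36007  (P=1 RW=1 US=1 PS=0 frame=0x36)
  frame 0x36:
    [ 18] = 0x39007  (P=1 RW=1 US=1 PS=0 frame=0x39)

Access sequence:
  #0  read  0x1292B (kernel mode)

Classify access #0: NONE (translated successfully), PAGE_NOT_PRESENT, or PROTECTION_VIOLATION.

Walk each access:
#0 VA=0x1292B (r,kernel):
  lvl0: tbl 0x35, slot 0 ⇒ 0x36007 (P1/RW1/US1/PS0)
  lvl1: tbl 0x36, slot 18 ⇒ 0x39007 (P1/RW1/US1/PS0)
  ✓ 0x3992B  — 2 lookups

Access #0 fault: NONE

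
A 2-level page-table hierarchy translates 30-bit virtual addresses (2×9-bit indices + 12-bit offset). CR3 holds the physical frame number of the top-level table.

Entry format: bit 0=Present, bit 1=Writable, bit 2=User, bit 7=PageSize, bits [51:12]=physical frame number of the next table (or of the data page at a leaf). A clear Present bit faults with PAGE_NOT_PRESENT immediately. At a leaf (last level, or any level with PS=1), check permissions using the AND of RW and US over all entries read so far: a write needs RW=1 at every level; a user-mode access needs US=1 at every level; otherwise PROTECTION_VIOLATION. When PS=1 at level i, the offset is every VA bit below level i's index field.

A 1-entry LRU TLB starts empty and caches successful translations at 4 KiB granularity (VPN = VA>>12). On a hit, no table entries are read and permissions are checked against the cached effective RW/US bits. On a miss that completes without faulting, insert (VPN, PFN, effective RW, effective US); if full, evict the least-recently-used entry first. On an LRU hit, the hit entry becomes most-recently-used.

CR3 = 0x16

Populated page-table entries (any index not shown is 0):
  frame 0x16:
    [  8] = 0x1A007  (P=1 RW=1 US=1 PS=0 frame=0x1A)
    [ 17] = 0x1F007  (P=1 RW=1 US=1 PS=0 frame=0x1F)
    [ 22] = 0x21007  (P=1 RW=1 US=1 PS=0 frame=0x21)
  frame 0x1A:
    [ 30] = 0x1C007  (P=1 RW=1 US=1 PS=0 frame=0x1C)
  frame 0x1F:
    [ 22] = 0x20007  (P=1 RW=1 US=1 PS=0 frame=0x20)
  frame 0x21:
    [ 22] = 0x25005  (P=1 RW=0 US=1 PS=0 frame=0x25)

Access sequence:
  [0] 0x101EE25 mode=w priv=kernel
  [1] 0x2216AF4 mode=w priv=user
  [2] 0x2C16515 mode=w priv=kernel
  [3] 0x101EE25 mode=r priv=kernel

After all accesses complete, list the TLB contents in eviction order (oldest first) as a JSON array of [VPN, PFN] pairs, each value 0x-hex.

Trace:
#0 VA=0x101EE25 (w,kernel):
  [0] read 0x16 idx=8: raw=0x1A007 flags P=1 W=1 U=1 S=0
  [1] read 0x1A idx=30: raw=0x1C007 flags P=1 W=1 U=1 S=0
  → PA=0x1CE25  (2 entries read)
#1 VA=0x2216AF4 (w,user):
  [0] read 0x16 idx=17: raw=0x1F007 flags P=1 W=1 U=1 S=0
  [1] read 0x1F idx=22: raw=0x20007 flags P=1 W=1 U=1 S=0
  → PA=0x20AF4  (2 entries read)
#2 VA=0x2C16515 (w,kernel):
  [0] read 0x16 idx=22: raw=0x21007 flags P=1 W=1 U=1 S=0
  [1] read 0x21 idx=22: raw=0x25005 flags P=1 W=0 U=1 S=0
  → PROTECTION_VIOLATION  (2 entries read)
#3 VA=0x101EE25 (r,kernel):
  [0] read 0x16 idx=8: raw=0x1A007 flags P=1 W=1 U=1 S=0
  [1] read 0x1A idx=30: raw=0x1C007 flags P=1 W=1 U=1 S=0
  → PA=0x1CE25  (2 entries read)

TLB: [["0x101E", "0x1C"]]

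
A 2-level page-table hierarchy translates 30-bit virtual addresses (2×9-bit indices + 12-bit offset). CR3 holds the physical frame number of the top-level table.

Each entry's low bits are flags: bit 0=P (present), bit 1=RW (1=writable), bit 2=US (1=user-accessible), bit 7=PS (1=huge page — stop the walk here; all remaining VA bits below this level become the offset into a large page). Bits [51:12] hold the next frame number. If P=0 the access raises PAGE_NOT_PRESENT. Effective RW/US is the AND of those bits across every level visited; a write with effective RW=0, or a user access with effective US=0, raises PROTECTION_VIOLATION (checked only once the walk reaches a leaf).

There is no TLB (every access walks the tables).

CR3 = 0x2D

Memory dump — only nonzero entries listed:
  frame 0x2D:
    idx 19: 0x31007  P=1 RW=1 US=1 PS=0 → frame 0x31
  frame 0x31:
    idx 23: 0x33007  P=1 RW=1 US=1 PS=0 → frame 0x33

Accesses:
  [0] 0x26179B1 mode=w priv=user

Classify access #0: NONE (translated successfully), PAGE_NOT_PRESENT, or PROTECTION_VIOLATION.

Trace:
#0 VA=0x26179B1 (w,user):
  L0: frame=0x2D idx=19 entry=0x31007 [P=1 RW=1 US=1 PS=0]
  L1: frame=0x31 idx=23 entry=0x33007 [P=1 RW=1 US=1 PS=0]
  ✓ 0x339B1  — 2 lookups

Access #0 fault: NONE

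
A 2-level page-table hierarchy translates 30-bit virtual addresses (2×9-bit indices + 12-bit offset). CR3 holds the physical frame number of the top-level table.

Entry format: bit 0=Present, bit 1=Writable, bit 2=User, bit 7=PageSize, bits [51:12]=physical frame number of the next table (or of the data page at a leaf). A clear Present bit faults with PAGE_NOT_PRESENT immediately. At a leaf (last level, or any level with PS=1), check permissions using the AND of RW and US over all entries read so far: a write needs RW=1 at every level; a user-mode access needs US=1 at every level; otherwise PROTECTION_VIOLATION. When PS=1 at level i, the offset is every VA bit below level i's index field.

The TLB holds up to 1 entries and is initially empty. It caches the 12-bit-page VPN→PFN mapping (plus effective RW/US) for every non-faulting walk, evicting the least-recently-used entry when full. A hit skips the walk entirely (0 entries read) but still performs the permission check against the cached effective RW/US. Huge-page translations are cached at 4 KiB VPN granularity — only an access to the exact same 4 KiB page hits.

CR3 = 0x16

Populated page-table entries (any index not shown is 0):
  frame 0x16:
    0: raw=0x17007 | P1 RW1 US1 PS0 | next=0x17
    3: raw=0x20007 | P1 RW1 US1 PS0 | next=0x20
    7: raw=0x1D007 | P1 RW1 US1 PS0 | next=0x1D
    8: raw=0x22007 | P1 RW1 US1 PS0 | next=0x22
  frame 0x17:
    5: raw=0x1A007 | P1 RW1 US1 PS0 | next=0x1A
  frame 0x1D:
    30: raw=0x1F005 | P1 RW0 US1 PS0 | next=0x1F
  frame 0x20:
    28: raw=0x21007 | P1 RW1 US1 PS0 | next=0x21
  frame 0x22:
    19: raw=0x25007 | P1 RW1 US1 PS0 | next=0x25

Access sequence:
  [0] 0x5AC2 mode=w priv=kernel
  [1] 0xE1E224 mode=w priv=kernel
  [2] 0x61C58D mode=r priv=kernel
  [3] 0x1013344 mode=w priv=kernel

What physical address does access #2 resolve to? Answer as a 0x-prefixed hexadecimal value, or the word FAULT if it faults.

Walk each access:
#0 VA=0x5AC2 (w,kernel):
  [0] read 0x16 idx=0: raw=0x17007 flags P=1 W=1 U=1 S=0
  [1] read 0x17 idx=5: raw=0x1A007 flags P=1 W=1 U=1 S=0
  ✓ 0x1AAC2  — 2 lookups
#1 VA=0xE1E224 (w,kernel):
  [0] read 0x16 idx=7: raw=0x1D007 flags P=1 W=1 U=1 S=0
  [1] read 0x1D idx=30: raw=0x1F005 flags P=1 W=0 U=1 S=0
  → PROTECTION_VIOLATION  (2 entries read)
#2 VA=0x61C58D (r,kernel):
  [0] read 0x16 idx=3: raw=0x20007 flags P=1 W=1 U=1 S=0
  [1] read 0x20 idx=28: raw=0x21007 flags P=1 W=1 U=1 S=0
  ✓ 0x2158D  — 2 lookups
#3 VA=0x1013344 (w,kernel):
  [0] read 0x16 idx=8: raw=0x22007 flags P=1 W=1 U=1 S=0
  [1] read 0x22 idx=19: raw=0x25007 flags P=1 W=1 U=1 S=0
  ✓ 0x25344  — 2 lookups

Access #2 PA: 0x2158D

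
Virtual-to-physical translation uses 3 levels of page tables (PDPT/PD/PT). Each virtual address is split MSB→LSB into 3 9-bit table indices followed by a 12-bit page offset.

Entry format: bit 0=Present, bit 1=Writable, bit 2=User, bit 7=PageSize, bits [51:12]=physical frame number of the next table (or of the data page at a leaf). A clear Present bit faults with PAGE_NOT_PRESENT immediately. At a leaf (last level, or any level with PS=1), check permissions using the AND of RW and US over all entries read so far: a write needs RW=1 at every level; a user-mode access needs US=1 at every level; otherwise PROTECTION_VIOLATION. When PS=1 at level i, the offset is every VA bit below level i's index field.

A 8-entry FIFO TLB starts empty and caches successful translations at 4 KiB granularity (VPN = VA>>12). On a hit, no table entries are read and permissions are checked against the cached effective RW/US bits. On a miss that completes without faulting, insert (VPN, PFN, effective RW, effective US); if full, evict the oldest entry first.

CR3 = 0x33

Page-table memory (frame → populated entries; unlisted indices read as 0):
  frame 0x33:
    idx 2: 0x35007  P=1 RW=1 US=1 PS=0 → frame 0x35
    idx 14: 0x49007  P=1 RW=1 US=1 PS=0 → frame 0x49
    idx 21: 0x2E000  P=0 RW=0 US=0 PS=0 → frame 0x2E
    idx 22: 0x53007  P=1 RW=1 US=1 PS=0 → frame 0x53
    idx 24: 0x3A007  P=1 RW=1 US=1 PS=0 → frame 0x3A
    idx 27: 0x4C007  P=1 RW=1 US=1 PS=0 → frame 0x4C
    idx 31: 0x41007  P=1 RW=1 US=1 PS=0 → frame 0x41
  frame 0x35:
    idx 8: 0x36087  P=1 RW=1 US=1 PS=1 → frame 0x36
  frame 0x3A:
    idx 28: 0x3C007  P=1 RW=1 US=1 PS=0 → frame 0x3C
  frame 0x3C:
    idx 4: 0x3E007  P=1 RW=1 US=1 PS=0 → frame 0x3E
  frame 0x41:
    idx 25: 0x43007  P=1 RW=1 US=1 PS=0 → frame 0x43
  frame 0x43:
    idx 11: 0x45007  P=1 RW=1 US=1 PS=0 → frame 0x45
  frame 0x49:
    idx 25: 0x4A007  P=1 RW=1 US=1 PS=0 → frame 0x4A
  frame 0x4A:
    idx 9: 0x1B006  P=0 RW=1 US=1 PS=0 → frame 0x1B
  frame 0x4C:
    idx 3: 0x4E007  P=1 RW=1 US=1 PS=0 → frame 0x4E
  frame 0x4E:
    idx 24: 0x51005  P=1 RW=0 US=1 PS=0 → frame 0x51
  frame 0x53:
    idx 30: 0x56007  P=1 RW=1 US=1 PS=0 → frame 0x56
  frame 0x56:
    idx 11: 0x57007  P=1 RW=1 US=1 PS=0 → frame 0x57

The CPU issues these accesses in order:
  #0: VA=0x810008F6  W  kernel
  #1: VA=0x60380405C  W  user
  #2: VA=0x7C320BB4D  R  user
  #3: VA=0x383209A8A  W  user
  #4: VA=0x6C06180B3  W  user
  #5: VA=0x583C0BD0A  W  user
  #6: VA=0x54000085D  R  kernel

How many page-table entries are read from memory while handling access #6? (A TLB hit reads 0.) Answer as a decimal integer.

Per-access translation:
#0 VA=0x810008F6 (w,kernel):
  lvl0: tbl 0x33, slot 2 ⇒ 0x35007 (P1/RW1/US1/PS0)
  lvl1: tbl 0x35, slot 8 ⇒ 0x36087 (P1/RW1/US1/PS1)
  ✓ 0x368F6 (huge @L1)  — 2 lookups
#1 VA=0x60380405C (w,user):
  lvl0: tbl 0x33, slot 24 ⇒ 0x3A007 (P1/RW1/US1/PS0)
  lvl1: tbl 0x3A, slot 28 ⇒ 0x3C007 (P1/RW1/US1/PS0)
  lvl2: tbl 0x3C, slot 4 ⇒ 0x3E007 (P1/RW1/US1/PS0)
  ✓ 0x3E05C  — 3 lookups
#2 VA=0x7C320BB4D (r,user):
  lvl0: tbl 0x33, slot 31 ⇒ 0x41007 (P1/RW1/US1/PS0)
  lvl1: tbl 0x41, slot 25 ⇒ 0x43007 (P1/RW1/US1/PS0)
  lvl2: tbl 0x43, slot 11 ⇒ 0x45007 (P1/RW1/US1/PS0)
  ✓ 0x45B4D  — 3 lookups
#3 VA=0x383209A8A (w,user):
  lvl0: tbl 0x33, slot 14 ⇒ 0x49007 (P1/RW1/US1/PS0)
  lvl1: tbl 0x49, slot 25 ⇒ 0x4A007 (P1/RW1/US1/PS0)
  lvl2: tbl 0x4A, slot 9 ⇒ 0x1B006 (P0/RW1/US1/PS0)
  → PAGE_NOT_PRESENT  (3 entries read)
#4 VA=0x6C06180B3 (w,user):
  lvl0: tbl 0x33, slot 27 ⇒ 0x4C007 (P1/RW1/US1/PS0)
  lvl1: tbl 0x4C, slot 3 ⇒ 0x4E007 (P1/RW1/US1/PS0)
  lvl2: tbl 0x4E, slot 24 ⇒ 0x51005 (P1/RW0/US1/PS0)
  → PROTECTION_VIOLATION  (3 entries read)
#5 VA=0x583C0BD0A (w,user):
  lvl0: tbl 0x33, slot 22 ⇒ 0x53007 (P1/RW1/US1/PS0)
  lvl1: tbl 0x53, slot 30 ⇒ 0x56007 (P1/RW1/US1/PS0)
  lvl2: tbl 0x56, slot 11 ⇒ 0x57007 (P1/RW1/US1/PS0)
  ✓ 0x57D0A  — 3 lookups
#6 VA=0x54000085D (r,kernel):
  lvl0: tbl 0x33, slot 21 ⇒ 0x2E000 (P0/RW0/US0/PS0)
  → PAGE_NOT_PRESENT  (1 entries read)

Entries read for #6: 1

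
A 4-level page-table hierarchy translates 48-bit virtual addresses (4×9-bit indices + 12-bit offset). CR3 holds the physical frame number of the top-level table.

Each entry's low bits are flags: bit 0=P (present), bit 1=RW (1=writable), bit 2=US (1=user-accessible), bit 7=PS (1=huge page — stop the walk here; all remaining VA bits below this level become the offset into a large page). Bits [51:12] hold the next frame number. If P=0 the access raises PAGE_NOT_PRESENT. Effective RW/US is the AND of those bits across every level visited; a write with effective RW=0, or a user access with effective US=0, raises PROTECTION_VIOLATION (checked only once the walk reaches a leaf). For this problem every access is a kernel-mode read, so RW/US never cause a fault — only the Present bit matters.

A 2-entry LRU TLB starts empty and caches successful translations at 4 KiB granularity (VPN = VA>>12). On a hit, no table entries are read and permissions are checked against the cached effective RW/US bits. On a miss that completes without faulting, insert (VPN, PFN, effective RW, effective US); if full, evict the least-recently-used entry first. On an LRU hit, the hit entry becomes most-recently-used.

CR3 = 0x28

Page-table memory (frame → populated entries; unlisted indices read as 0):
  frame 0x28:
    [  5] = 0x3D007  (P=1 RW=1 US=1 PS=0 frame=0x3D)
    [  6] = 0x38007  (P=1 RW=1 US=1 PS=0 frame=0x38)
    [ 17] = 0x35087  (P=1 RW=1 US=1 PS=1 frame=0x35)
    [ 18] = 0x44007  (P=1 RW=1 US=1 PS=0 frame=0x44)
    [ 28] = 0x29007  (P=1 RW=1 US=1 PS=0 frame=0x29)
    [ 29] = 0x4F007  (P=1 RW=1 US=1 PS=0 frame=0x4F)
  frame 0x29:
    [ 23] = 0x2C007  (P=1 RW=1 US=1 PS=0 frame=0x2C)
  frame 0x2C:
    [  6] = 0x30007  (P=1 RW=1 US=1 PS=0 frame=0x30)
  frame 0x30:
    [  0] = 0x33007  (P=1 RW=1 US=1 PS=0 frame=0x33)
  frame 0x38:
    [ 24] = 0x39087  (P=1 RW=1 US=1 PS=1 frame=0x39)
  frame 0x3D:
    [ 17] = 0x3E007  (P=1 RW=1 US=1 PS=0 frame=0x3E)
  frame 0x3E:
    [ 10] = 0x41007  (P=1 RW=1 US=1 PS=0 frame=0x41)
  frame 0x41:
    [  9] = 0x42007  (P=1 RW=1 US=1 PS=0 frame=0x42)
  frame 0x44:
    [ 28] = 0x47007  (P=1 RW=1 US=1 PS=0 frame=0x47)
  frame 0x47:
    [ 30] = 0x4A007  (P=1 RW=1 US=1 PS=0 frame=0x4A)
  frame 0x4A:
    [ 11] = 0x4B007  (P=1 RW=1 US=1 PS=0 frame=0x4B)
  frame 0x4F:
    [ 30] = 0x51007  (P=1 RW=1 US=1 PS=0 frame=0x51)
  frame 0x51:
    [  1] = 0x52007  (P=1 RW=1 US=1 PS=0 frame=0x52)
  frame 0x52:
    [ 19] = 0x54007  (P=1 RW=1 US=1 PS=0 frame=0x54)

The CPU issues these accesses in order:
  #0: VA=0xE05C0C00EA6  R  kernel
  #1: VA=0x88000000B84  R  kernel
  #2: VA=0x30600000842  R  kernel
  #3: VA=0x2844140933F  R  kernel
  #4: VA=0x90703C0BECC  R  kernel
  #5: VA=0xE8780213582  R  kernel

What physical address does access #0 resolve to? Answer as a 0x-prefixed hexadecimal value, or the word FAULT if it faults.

Trace:
#0 VA=0xE05C0C00EA6 (r,kernel):
  [0] read 0x28 idx=28: raw=0x29007 flags P=1 W=1 U=1 S=0
  [1] read 0x29 idx=23: raw=0x2C007 flags P=1 W=1 U=1 S=0
  [2] read 0x2C idx=6: raw=0x30007 flags P=1 W=1 U=1 S=0
  [3] read 0x30 idx=0: raw=0x33007 flags P=1 W=1 U=1 S=0
  ⇒ phys 0x33EA6  [4 reads]
#1 VA=0x88000000B84 (r,kernel):
  [0] read 0x28 idx=17: raw=0x35087 flags P=1 W=1 U=1 S=1
  ⇒ phys 0x35B84 (huge @L0)  [1 reads]
#2 VA=0x30600000842 (r,kernel):
  [0] read 0x28 idx=6: raw=0x38007 flags P=1 W=1 U=1 S=0
  [1] read 0x38 idx=24: raw=0x39087 flags P=1 W=1 U=1 S=1
  ⇒ phys 0x39842 (huge @L1)  [2 reads]
#3 VA=0x2844140933F (r,kernel):
  [0] read 0x28 idx=5: raw=0x3D007 flags P=1 W=1 U=1 S=0
  [1] read 0x3D idx=17: raw=0x3E007 flags P=1 W=1 U=1 S=0
  [2] read 0x3E idx=10: raw=0x41007 flags P=1 W=1 U=1 S=0
  [3] read 0x41 idx=9: raw=0x42007 flags P=1 W=1 U=1 S=0
  ⇒ phys 0x4233F  [4 reads]
#4 VA=0x90703C0BECC (r,kernel):
  [0] read 0x28 idx=18: raw=0x44007 flags P=1 W=1 U=1 S=0
  [1] read 0x44 idx=28: raw=0x47007 flags P=1 W=1 U=1 S=0
  [2] read 0x47 idx=30: raw=0x4A007 flags P=1 W=1 U=1 S=0
  [3] read 0x4A idx=11: raw=0x4B007 flags P=1 W=1 U=1 S=0
  ⇒ phys 0x4BECC  [4 reads]
#5 VA=0xE8780213582 (r,kernel):
  [0] read 0x28 idx=29: raw=0x4F007 flags P=1 W=1 U=1 S=0
  [1] read 0x4F idx=30: raw=0x51007 flags P=1 W=1 U=1 S=0
  [2] read 0x51 idx=1: raw=0x52007 flags P=1 W=1 U=1 S=0
  [3] read 0x52 idx=19: raw=0x54007 flags P=1 W=1 U=1 S=0
  ⇒ phys 0x54582  [4 reads]

Access #0 PA: 0x33EA6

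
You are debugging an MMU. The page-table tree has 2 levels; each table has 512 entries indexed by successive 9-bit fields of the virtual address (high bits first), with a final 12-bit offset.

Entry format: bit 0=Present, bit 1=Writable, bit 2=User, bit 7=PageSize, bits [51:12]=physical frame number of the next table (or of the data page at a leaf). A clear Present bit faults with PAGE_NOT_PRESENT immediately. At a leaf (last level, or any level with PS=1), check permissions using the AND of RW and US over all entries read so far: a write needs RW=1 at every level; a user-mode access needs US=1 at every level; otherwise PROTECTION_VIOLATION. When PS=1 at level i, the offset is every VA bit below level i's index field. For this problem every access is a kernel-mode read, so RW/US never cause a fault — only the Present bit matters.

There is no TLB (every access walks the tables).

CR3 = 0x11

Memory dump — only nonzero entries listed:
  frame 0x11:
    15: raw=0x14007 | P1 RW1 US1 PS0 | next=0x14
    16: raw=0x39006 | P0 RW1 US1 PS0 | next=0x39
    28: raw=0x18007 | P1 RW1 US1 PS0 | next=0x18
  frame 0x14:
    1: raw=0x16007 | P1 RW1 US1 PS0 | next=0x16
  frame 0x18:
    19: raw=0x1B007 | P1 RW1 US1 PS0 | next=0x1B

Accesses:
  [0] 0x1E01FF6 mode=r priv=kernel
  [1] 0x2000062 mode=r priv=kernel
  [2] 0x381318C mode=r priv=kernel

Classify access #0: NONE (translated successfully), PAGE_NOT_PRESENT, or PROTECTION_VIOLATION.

Walk each access:
#0 VA=0x1E01FF6 (r,kernel):
  [0] read 0x11 idx=15: raw=0x14007 flags P=1 W=1 U=1 S=0
  [1] read 0x14 idx=1: raw=0x16007 flags P=1 W=1 U=1 S=0
  ⇒ phys 0x16FF6  [2 reads]
#1 VA=0x2000062 (r,kernel):
  [0] read 0x11 idx=16: raw=0x39006 flags P=0 W=1 U=1 S=0
  ⇒ fault: PAGE_NOT_PRESENT  — 1 lookups
#2 VA=0x381318C (r,kernel):
  [0] read 0x11 idx=28: raw=0x18007 flags P=1 W=1 U=1 S=0
  [1] read 0x18 idx=19: raw=0x1B007 flags P=1 W=1 U=1 S=0
  ⇒ phys 0x1B18C  [2 reads]

Access #0 fault: NONE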